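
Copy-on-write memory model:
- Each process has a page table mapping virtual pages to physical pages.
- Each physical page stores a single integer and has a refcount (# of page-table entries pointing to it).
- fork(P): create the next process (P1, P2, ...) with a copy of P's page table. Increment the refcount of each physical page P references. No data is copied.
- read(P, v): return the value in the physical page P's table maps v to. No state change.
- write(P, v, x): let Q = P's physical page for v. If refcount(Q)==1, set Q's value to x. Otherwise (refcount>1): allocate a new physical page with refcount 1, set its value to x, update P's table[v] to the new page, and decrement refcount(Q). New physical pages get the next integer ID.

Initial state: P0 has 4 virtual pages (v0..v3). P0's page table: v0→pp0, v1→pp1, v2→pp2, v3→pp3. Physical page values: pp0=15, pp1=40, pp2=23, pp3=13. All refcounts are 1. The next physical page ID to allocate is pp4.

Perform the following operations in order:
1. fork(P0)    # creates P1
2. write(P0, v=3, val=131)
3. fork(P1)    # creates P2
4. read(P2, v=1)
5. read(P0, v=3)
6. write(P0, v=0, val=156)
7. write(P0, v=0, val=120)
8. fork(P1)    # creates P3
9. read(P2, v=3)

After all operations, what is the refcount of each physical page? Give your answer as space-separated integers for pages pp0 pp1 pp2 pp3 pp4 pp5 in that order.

Answer: 3 4 4 3 1 1

Derivation:
Op 1: fork(P0) -> P1. 4 ppages; refcounts: pp0:2 pp1:2 pp2:2 pp3:2
Op 2: write(P0, v3, 131). refcount(pp3)=2>1 -> COPY to pp4. 5 ppages; refcounts: pp0:2 pp1:2 pp2:2 pp3:1 pp4:1
Op 3: fork(P1) -> P2. 5 ppages; refcounts: pp0:3 pp1:3 pp2:3 pp3:2 pp4:1
Op 4: read(P2, v1) -> 40. No state change.
Op 5: read(P0, v3) -> 131. No state change.
Op 6: write(P0, v0, 156). refcount(pp0)=3>1 -> COPY to pp5. 6 ppages; refcounts: pp0:2 pp1:3 pp2:3 pp3:2 pp4:1 pp5:1
Op 7: write(P0, v0, 120). refcount(pp5)=1 -> write in place. 6 ppages; refcounts: pp0:2 pp1:3 pp2:3 pp3:2 pp4:1 pp5:1
Op 8: fork(P1) -> P3. 6 ppages; refcounts: pp0:3 pp1:4 pp2:4 pp3:3 pp4:1 pp5:1
Op 9: read(P2, v3) -> 13. No state change.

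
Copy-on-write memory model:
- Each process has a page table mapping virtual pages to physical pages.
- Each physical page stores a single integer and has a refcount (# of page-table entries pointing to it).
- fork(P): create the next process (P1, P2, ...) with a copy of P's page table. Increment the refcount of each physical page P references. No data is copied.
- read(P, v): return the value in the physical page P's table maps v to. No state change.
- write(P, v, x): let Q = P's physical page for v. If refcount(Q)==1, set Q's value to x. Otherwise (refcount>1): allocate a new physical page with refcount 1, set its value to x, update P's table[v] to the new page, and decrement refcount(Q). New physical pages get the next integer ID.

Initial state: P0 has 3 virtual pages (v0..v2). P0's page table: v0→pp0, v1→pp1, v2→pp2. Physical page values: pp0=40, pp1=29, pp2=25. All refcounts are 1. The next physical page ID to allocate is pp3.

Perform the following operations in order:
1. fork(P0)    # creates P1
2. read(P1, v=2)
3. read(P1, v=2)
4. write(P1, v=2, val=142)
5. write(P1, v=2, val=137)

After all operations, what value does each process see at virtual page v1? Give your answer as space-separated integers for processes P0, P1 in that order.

Op 1: fork(P0) -> P1. 3 ppages; refcounts: pp0:2 pp1:2 pp2:2
Op 2: read(P1, v2) -> 25. No state change.
Op 3: read(P1, v2) -> 25. No state change.
Op 4: write(P1, v2, 142). refcount(pp2)=2>1 -> COPY to pp3. 4 ppages; refcounts: pp0:2 pp1:2 pp2:1 pp3:1
Op 5: write(P1, v2, 137). refcount(pp3)=1 -> write in place. 4 ppages; refcounts: pp0:2 pp1:2 pp2:1 pp3:1
P0: v1 -> pp1 = 29
P1: v1 -> pp1 = 29

Answer: 29 29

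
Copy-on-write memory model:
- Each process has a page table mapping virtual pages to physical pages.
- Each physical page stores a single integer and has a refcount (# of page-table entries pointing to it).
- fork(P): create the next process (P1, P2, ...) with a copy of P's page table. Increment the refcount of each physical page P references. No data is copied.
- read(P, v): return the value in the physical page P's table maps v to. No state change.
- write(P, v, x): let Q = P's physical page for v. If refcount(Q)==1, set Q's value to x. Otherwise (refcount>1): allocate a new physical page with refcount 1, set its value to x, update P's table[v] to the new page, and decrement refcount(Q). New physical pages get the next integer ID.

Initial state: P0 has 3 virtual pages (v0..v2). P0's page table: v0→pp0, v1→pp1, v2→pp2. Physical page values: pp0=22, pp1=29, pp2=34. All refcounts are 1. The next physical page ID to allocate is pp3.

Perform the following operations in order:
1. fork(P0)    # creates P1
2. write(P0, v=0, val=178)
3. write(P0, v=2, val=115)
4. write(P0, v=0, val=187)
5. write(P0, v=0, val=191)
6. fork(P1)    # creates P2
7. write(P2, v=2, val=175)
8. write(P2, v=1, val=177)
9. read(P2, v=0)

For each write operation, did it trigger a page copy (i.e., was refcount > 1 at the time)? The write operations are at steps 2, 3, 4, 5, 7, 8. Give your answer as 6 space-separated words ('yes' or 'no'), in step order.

Op 1: fork(P0) -> P1. 3 ppages; refcounts: pp0:2 pp1:2 pp2:2
Op 2: write(P0, v0, 178). refcount(pp0)=2>1 -> COPY to pp3. 4 ppages; refcounts: pp0:1 pp1:2 pp2:2 pp3:1
Op 3: write(P0, v2, 115). refcount(pp2)=2>1 -> COPY to pp4. 5 ppages; refcounts: pp0:1 pp1:2 pp2:1 pp3:1 pp4:1
Op 4: write(P0, v0, 187). refcount(pp3)=1 -> write in place. 5 ppages; refcounts: pp0:1 pp1:2 pp2:1 pp3:1 pp4:1
Op 5: write(P0, v0, 191). refcount(pp3)=1 -> write in place. 5 ppages; refcounts: pp0:1 pp1:2 pp2:1 pp3:1 pp4:1
Op 6: fork(P1) -> P2. 5 ppages; refcounts: pp0:2 pp1:3 pp2:2 pp3:1 pp4:1
Op 7: write(P2, v2, 175). refcount(pp2)=2>1 -> COPY to pp5. 6 ppages; refcounts: pp0:2 pp1:3 pp2:1 pp3:1 pp4:1 pp5:1
Op 8: write(P2, v1, 177). refcount(pp1)=3>1 -> COPY to pp6. 7 ppages; refcounts: pp0:2 pp1:2 pp2:1 pp3:1 pp4:1 pp5:1 pp6:1
Op 9: read(P2, v0) -> 22. No state change.

yes yes no no yes yes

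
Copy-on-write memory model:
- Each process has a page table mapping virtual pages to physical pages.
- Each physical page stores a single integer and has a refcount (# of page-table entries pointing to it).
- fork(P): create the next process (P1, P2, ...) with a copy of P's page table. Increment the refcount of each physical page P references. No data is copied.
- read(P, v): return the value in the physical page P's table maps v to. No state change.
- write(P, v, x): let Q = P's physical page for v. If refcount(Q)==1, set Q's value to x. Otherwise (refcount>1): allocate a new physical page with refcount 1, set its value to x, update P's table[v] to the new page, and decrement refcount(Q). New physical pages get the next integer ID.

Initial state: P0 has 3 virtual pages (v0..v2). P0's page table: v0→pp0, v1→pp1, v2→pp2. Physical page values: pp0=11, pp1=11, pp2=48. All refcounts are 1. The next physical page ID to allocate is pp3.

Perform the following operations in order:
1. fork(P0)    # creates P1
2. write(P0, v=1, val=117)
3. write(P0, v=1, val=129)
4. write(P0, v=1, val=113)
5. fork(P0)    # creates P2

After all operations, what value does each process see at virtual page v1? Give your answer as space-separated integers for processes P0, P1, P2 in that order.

Op 1: fork(P0) -> P1. 3 ppages; refcounts: pp0:2 pp1:2 pp2:2
Op 2: write(P0, v1, 117). refcount(pp1)=2>1 -> COPY to pp3. 4 ppages; refcounts: pp0:2 pp1:1 pp2:2 pp3:1
Op 3: write(P0, v1, 129). refcount(pp3)=1 -> write in place. 4 ppages; refcounts: pp0:2 pp1:1 pp2:2 pp3:1
Op 4: write(P0, v1, 113). refcount(pp3)=1 -> write in place. 4 ppages; refcounts: pp0:2 pp1:1 pp2:2 pp3:1
Op 5: fork(P0) -> P2. 4 ppages; refcounts: pp0:3 pp1:1 pp2:3 pp3:2
P0: v1 -> pp3 = 113
P1: v1 -> pp1 = 11
P2: v1 -> pp3 = 113

Answer: 113 11 113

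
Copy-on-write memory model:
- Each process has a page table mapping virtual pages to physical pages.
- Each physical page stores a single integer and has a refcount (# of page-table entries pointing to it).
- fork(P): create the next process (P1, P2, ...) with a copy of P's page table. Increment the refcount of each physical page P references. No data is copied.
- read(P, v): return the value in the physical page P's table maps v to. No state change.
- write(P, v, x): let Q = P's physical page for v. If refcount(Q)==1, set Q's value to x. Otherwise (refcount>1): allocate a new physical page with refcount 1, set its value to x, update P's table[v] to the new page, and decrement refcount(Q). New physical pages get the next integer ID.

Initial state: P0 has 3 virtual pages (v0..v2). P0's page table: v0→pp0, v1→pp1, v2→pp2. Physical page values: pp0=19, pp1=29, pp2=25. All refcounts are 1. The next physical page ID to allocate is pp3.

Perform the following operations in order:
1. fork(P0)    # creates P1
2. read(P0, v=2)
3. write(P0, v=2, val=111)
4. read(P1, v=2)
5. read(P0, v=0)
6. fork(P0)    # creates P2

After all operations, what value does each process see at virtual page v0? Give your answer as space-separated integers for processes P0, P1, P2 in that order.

Op 1: fork(P0) -> P1. 3 ppages; refcounts: pp0:2 pp1:2 pp2:2
Op 2: read(P0, v2) -> 25. No state change.
Op 3: write(P0, v2, 111). refcount(pp2)=2>1 -> COPY to pp3. 4 ppages; refcounts: pp0:2 pp1:2 pp2:1 pp3:1
Op 4: read(P1, v2) -> 25. No state change.
Op 5: read(P0, v0) -> 19. No state change.
Op 6: fork(P0) -> P2. 4 ppages; refcounts: pp0:3 pp1:3 pp2:1 pp3:2
P0: v0 -> pp0 = 19
P1: v0 -> pp0 = 19
P2: v0 -> pp0 = 19

Answer: 19 19 19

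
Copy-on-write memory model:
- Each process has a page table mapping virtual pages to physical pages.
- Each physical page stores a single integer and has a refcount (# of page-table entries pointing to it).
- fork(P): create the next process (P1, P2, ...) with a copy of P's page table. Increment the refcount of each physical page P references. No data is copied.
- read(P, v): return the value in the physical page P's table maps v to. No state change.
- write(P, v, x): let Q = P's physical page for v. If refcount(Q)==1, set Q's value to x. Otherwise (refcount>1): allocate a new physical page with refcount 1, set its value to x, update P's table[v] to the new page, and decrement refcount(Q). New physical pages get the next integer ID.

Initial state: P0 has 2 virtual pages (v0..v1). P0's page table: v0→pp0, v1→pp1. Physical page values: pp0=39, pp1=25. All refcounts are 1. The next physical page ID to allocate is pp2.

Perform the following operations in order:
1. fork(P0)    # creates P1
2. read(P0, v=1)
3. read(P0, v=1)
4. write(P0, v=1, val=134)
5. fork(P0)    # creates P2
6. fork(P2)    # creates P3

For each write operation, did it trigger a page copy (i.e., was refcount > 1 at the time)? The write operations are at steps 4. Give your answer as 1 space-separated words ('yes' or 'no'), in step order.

Op 1: fork(P0) -> P1. 2 ppages; refcounts: pp0:2 pp1:2
Op 2: read(P0, v1) -> 25. No state change.
Op 3: read(P0, v1) -> 25. No state change.
Op 4: write(P0, v1, 134). refcount(pp1)=2>1 -> COPY to pp2. 3 ppages; refcounts: pp0:2 pp1:1 pp2:1
Op 5: fork(P0) -> P2. 3 ppages; refcounts: pp0:3 pp1:1 pp2:2
Op 6: fork(P2) -> P3. 3 ppages; refcounts: pp0:4 pp1:1 pp2:3

yes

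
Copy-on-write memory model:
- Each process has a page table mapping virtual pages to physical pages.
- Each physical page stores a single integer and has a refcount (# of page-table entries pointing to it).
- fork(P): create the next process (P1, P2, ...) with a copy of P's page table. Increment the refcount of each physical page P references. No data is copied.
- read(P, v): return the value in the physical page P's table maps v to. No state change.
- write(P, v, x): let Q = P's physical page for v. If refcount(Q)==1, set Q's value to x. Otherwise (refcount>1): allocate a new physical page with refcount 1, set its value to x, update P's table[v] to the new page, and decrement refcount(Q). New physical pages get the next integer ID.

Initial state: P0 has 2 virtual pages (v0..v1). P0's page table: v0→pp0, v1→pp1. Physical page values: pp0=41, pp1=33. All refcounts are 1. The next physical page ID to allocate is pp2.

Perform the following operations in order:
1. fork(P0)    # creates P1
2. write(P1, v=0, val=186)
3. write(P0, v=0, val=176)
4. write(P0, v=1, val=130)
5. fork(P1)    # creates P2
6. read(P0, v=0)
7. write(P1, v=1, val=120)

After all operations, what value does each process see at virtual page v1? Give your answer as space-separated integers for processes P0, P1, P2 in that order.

Answer: 130 120 33

Derivation:
Op 1: fork(P0) -> P1. 2 ppages; refcounts: pp0:2 pp1:2
Op 2: write(P1, v0, 186). refcount(pp0)=2>1 -> COPY to pp2. 3 ppages; refcounts: pp0:1 pp1:2 pp2:1
Op 3: write(P0, v0, 176). refcount(pp0)=1 -> write in place. 3 ppages; refcounts: pp0:1 pp1:2 pp2:1
Op 4: write(P0, v1, 130). refcount(pp1)=2>1 -> COPY to pp3. 4 ppages; refcounts: pp0:1 pp1:1 pp2:1 pp3:1
Op 5: fork(P1) -> P2. 4 ppages; refcounts: pp0:1 pp1:2 pp2:2 pp3:1
Op 6: read(P0, v0) -> 176. No state change.
Op 7: write(P1, v1, 120). refcount(pp1)=2>1 -> COPY to pp4. 5 ppages; refcounts: pp0:1 pp1:1 pp2:2 pp3:1 pp4:1
P0: v1 -> pp3 = 130
P1: v1 -> pp4 = 120
P2: v1 -> pp1 = 33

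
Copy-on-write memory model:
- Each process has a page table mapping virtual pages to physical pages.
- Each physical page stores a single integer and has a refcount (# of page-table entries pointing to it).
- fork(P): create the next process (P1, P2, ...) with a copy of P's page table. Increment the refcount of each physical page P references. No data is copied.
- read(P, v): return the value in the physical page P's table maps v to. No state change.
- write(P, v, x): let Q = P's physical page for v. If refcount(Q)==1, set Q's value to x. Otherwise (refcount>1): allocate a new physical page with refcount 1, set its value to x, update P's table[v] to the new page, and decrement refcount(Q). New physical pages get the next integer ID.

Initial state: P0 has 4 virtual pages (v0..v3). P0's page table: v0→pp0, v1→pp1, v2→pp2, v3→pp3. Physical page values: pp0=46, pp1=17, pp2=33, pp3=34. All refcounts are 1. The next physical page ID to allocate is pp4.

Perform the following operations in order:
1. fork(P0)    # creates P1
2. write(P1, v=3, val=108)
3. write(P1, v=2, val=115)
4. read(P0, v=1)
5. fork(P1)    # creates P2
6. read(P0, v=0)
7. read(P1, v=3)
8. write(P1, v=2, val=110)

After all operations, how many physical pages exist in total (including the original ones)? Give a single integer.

Answer: 7

Derivation:
Op 1: fork(P0) -> P1. 4 ppages; refcounts: pp0:2 pp1:2 pp2:2 pp3:2
Op 2: write(P1, v3, 108). refcount(pp3)=2>1 -> COPY to pp4. 5 ppages; refcounts: pp0:2 pp1:2 pp2:2 pp3:1 pp4:1
Op 3: write(P1, v2, 115). refcount(pp2)=2>1 -> COPY to pp5. 6 ppages; refcounts: pp0:2 pp1:2 pp2:1 pp3:1 pp4:1 pp5:1
Op 4: read(P0, v1) -> 17. No state change.
Op 5: fork(P1) -> P2. 6 ppages; refcounts: pp0:3 pp1:3 pp2:1 pp3:1 pp4:2 pp5:2
Op 6: read(P0, v0) -> 46. No state change.
Op 7: read(P1, v3) -> 108. No state change.
Op 8: write(P1, v2, 110). refcount(pp5)=2>1 -> COPY to pp6. 7 ppages; refcounts: pp0:3 pp1:3 pp2:1 pp3:1 pp4:2 pp5:1 pp6:1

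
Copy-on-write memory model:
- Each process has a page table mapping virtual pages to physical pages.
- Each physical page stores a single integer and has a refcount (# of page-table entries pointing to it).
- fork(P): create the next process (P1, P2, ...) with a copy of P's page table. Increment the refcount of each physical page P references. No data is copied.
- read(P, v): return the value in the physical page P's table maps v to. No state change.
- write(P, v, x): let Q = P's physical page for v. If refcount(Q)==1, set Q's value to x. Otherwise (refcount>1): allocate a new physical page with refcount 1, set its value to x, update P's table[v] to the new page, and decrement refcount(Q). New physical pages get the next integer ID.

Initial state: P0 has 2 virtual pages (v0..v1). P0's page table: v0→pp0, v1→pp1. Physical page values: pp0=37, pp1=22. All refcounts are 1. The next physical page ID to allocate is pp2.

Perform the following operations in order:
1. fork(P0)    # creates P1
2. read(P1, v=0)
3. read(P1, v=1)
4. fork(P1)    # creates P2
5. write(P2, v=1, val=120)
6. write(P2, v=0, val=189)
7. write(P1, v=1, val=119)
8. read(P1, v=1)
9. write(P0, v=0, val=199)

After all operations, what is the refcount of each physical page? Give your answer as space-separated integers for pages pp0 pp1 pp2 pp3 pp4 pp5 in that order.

Op 1: fork(P0) -> P1. 2 ppages; refcounts: pp0:2 pp1:2
Op 2: read(P1, v0) -> 37. No state change.
Op 3: read(P1, v1) -> 22. No state change.
Op 4: fork(P1) -> P2. 2 ppages; refcounts: pp0:3 pp1:3
Op 5: write(P2, v1, 120). refcount(pp1)=3>1 -> COPY to pp2. 3 ppages; refcounts: pp0:3 pp1:2 pp2:1
Op 6: write(P2, v0, 189). refcount(pp0)=3>1 -> COPY to pp3. 4 ppages; refcounts: pp0:2 pp1:2 pp2:1 pp3:1
Op 7: write(P1, v1, 119). refcount(pp1)=2>1 -> COPY to pp4. 5 ppages; refcounts: pp0:2 pp1:1 pp2:1 pp3:1 pp4:1
Op 8: read(P1, v1) -> 119. No state change.
Op 9: write(P0, v0, 199). refcount(pp0)=2>1 -> COPY to pp5. 6 ppages; refcounts: pp0:1 pp1:1 pp2:1 pp3:1 pp4:1 pp5:1

Answer: 1 1 1 1 1 1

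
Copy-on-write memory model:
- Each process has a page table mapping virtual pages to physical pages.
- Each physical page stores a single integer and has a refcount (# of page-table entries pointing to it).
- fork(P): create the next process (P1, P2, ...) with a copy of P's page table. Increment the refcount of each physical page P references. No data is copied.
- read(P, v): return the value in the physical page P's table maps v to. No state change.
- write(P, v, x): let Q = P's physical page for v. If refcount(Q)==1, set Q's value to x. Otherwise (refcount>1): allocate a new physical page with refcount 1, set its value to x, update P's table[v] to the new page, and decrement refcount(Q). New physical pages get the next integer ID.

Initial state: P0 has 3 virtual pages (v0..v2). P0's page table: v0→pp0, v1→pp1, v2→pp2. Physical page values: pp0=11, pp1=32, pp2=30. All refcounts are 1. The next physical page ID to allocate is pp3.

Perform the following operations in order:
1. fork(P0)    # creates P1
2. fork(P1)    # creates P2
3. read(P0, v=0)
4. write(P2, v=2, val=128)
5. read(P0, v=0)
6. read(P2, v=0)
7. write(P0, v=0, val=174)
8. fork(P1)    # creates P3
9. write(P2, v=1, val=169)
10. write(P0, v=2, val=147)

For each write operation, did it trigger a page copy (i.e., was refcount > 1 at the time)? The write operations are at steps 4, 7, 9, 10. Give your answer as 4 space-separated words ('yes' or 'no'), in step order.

Op 1: fork(P0) -> P1. 3 ppages; refcounts: pp0:2 pp1:2 pp2:2
Op 2: fork(P1) -> P2. 3 ppages; refcounts: pp0:3 pp1:3 pp2:3
Op 3: read(P0, v0) -> 11. No state change.
Op 4: write(P2, v2, 128). refcount(pp2)=3>1 -> COPY to pp3. 4 ppages; refcounts: pp0:3 pp1:3 pp2:2 pp3:1
Op 5: read(P0, v0) -> 11. No state change.
Op 6: read(P2, v0) -> 11. No state change.
Op 7: write(P0, v0, 174). refcount(pp0)=3>1 -> COPY to pp4. 5 ppages; refcounts: pp0:2 pp1:3 pp2:2 pp3:1 pp4:1
Op 8: fork(P1) -> P3. 5 ppages; refcounts: pp0:3 pp1:4 pp2:3 pp3:1 pp4:1
Op 9: write(P2, v1, 169). refcount(pp1)=4>1 -> COPY to pp5. 6 ppages; refcounts: pp0:3 pp1:3 pp2:3 pp3:1 pp4:1 pp5:1
Op 10: write(P0, v2, 147). refcount(pp2)=3>1 -> COPY to pp6. 7 ppages; refcounts: pp0:3 pp1:3 pp2:2 pp3:1 pp4:1 pp5:1 pp6:1

yes yes yes yes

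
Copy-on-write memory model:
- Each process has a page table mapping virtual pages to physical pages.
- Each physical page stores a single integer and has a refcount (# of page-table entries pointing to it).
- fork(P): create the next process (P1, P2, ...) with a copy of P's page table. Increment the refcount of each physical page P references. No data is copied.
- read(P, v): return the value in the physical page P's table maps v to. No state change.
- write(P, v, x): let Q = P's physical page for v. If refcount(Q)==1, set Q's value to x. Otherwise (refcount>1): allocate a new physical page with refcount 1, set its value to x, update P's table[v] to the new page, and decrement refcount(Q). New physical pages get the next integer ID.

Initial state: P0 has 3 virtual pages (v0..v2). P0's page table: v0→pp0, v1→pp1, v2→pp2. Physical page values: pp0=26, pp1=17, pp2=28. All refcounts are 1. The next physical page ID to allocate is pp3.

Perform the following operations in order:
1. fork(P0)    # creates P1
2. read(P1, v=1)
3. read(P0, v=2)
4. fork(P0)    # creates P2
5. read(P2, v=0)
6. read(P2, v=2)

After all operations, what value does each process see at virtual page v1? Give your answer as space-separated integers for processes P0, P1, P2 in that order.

Op 1: fork(P0) -> P1. 3 ppages; refcounts: pp0:2 pp1:2 pp2:2
Op 2: read(P1, v1) -> 17. No state change.
Op 3: read(P0, v2) -> 28. No state change.
Op 4: fork(P0) -> P2. 3 ppages; refcounts: pp0:3 pp1:3 pp2:3
Op 5: read(P2, v0) -> 26. No state change.
Op 6: read(P2, v2) -> 28. No state change.
P0: v1 -> pp1 = 17
P1: v1 -> pp1 = 17
P2: v1 -> pp1 = 17

Answer: 17 17 17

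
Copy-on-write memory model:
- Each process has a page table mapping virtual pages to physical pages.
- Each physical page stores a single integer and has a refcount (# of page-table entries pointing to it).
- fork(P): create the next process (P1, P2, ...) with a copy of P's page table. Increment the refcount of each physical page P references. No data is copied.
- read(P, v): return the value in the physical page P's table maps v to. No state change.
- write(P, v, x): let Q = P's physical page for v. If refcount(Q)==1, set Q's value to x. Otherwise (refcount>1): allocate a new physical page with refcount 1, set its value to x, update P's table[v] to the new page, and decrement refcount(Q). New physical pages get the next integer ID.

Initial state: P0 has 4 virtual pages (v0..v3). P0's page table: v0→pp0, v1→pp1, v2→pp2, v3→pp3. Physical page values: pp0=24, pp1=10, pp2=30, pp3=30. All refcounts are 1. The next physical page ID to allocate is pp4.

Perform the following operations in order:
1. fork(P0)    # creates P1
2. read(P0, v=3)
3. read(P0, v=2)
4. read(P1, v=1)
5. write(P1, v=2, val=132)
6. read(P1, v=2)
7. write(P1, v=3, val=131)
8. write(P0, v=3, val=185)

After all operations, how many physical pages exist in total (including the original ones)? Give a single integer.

Op 1: fork(P0) -> P1. 4 ppages; refcounts: pp0:2 pp1:2 pp2:2 pp3:2
Op 2: read(P0, v3) -> 30. No state change.
Op 3: read(P0, v2) -> 30. No state change.
Op 4: read(P1, v1) -> 10. No state change.
Op 5: write(P1, v2, 132). refcount(pp2)=2>1 -> COPY to pp4. 5 ppages; refcounts: pp0:2 pp1:2 pp2:1 pp3:2 pp4:1
Op 6: read(P1, v2) -> 132. No state change.
Op 7: write(P1, v3, 131). refcount(pp3)=2>1 -> COPY to pp5. 6 ppages; refcounts: pp0:2 pp1:2 pp2:1 pp3:1 pp4:1 pp5:1
Op 8: write(P0, v3, 185). refcount(pp3)=1 -> write in place. 6 ppages; refcounts: pp0:2 pp1:2 pp2:1 pp3:1 pp4:1 pp5:1

Answer: 6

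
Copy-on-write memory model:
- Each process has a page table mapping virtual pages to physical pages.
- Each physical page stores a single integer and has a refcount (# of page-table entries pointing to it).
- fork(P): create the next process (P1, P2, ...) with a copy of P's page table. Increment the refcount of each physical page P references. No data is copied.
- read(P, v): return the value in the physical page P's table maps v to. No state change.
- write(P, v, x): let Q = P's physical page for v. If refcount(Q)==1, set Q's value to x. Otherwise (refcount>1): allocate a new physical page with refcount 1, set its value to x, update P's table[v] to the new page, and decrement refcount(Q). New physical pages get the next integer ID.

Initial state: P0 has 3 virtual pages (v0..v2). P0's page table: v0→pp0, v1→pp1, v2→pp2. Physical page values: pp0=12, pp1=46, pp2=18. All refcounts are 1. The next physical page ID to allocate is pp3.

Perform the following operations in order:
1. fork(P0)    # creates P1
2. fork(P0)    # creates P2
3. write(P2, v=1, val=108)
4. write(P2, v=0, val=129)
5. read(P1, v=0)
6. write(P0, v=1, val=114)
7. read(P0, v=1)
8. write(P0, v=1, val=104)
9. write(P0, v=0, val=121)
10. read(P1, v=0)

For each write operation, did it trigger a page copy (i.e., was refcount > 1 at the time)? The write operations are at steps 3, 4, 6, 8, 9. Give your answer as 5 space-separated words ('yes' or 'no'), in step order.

Op 1: fork(P0) -> P1. 3 ppages; refcounts: pp0:2 pp1:2 pp2:2
Op 2: fork(P0) -> P2. 3 ppages; refcounts: pp0:3 pp1:3 pp2:3
Op 3: write(P2, v1, 108). refcount(pp1)=3>1 -> COPY to pp3. 4 ppages; refcounts: pp0:3 pp1:2 pp2:3 pp3:1
Op 4: write(P2, v0, 129). refcount(pp0)=3>1 -> COPY to pp4. 5 ppages; refcounts: pp0:2 pp1:2 pp2:3 pp3:1 pp4:1
Op 5: read(P1, v0) -> 12. No state change.
Op 6: write(P0, v1, 114). refcount(pp1)=2>1 -> COPY to pp5. 6 ppages; refcounts: pp0:2 pp1:1 pp2:3 pp3:1 pp4:1 pp5:1
Op 7: read(P0, v1) -> 114. No state change.
Op 8: write(P0, v1, 104). refcount(pp5)=1 -> write in place. 6 ppages; refcounts: pp0:2 pp1:1 pp2:3 pp3:1 pp4:1 pp5:1
Op 9: write(P0, v0, 121). refcount(pp0)=2>1 -> COPY to pp6. 7 ppages; refcounts: pp0:1 pp1:1 pp2:3 pp3:1 pp4:1 pp5:1 pp6:1
Op 10: read(P1, v0) -> 12. No state change.

yes yes yes no yes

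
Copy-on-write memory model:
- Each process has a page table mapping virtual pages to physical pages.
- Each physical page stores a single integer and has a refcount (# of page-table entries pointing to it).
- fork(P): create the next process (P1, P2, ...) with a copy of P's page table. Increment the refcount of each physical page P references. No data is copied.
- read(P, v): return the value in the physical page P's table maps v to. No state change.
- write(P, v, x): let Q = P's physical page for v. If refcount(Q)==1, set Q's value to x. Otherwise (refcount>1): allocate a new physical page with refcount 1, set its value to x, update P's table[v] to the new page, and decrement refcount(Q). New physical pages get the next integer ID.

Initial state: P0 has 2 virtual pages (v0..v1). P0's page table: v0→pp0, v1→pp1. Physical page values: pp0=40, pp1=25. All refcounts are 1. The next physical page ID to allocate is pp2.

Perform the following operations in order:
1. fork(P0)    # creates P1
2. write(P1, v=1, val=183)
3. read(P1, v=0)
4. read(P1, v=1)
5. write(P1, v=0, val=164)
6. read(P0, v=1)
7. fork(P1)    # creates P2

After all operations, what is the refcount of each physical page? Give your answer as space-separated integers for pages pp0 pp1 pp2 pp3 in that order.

Op 1: fork(P0) -> P1. 2 ppages; refcounts: pp0:2 pp1:2
Op 2: write(P1, v1, 183). refcount(pp1)=2>1 -> COPY to pp2. 3 ppages; refcounts: pp0:2 pp1:1 pp2:1
Op 3: read(P1, v0) -> 40. No state change.
Op 4: read(P1, v1) -> 183. No state change.
Op 5: write(P1, v0, 164). refcount(pp0)=2>1 -> COPY to pp3. 4 ppages; refcounts: pp0:1 pp1:1 pp2:1 pp3:1
Op 6: read(P0, v1) -> 25. No state change.
Op 7: fork(P1) -> P2. 4 ppages; refcounts: pp0:1 pp1:1 pp2:2 pp3:2

Answer: 1 1 2 2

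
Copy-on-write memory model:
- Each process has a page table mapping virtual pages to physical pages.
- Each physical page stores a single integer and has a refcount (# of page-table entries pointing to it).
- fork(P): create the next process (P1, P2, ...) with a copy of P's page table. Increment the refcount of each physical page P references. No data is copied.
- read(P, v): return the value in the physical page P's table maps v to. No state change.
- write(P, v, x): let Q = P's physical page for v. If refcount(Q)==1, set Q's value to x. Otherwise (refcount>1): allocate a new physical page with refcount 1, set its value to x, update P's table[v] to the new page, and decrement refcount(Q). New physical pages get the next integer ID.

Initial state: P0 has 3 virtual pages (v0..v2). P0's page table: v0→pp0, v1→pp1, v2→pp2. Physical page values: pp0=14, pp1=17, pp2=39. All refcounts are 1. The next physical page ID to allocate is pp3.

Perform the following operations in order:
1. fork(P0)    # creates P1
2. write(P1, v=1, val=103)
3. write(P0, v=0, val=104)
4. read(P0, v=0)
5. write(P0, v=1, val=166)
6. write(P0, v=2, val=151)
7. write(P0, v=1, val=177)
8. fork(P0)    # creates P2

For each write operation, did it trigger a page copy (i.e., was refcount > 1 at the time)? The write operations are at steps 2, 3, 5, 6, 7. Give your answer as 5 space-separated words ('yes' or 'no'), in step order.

Op 1: fork(P0) -> P1. 3 ppages; refcounts: pp0:2 pp1:2 pp2:2
Op 2: write(P1, v1, 103). refcount(pp1)=2>1 -> COPY to pp3. 4 ppages; refcounts: pp0:2 pp1:1 pp2:2 pp3:1
Op 3: write(P0, v0, 104). refcount(pp0)=2>1 -> COPY to pp4. 5 ppages; refcounts: pp0:1 pp1:1 pp2:2 pp3:1 pp4:1
Op 4: read(P0, v0) -> 104. No state change.
Op 5: write(P0, v1, 166). refcount(pp1)=1 -> write in place. 5 ppages; refcounts: pp0:1 pp1:1 pp2:2 pp3:1 pp4:1
Op 6: write(P0, v2, 151). refcount(pp2)=2>1 -> COPY to pp5. 6 ppages; refcounts: pp0:1 pp1:1 pp2:1 pp3:1 pp4:1 pp5:1
Op 7: write(P0, v1, 177). refcount(pp1)=1 -> write in place. 6 ppages; refcounts: pp0:1 pp1:1 pp2:1 pp3:1 pp4:1 pp5:1
Op 8: fork(P0) -> P2. 6 ppages; refcounts: pp0:1 pp1:2 pp2:1 pp3:1 pp4:2 pp5:2

yes yes no yes no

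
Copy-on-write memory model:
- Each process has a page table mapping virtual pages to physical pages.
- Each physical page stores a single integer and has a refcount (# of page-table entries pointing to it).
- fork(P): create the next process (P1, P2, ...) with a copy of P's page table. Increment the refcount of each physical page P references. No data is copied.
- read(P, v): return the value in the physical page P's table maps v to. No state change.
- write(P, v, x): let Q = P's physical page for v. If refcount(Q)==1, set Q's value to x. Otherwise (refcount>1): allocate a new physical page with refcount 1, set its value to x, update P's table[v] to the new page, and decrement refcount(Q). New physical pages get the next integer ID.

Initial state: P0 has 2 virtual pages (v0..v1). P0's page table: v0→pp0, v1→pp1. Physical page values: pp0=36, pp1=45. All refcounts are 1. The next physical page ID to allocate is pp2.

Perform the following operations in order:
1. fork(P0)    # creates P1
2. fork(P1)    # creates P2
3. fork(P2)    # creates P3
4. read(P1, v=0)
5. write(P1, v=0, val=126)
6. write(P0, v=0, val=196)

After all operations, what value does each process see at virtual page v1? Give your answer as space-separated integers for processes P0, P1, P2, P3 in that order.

Op 1: fork(P0) -> P1. 2 ppages; refcounts: pp0:2 pp1:2
Op 2: fork(P1) -> P2. 2 ppages; refcounts: pp0:3 pp1:3
Op 3: fork(P2) -> P3. 2 ppages; refcounts: pp0:4 pp1:4
Op 4: read(P1, v0) -> 36. No state change.
Op 5: write(P1, v0, 126). refcount(pp0)=4>1 -> COPY to pp2. 3 ppages; refcounts: pp0:3 pp1:4 pp2:1
Op 6: write(P0, v0, 196). refcount(pp0)=3>1 -> COPY to pp3. 4 ppages; refcounts: pp0:2 pp1:4 pp2:1 pp3:1
P0: v1 -> pp1 = 45
P1: v1 -> pp1 = 45
P2: v1 -> pp1 = 45
P3: v1 -> pp1 = 45

Answer: 45 45 45 45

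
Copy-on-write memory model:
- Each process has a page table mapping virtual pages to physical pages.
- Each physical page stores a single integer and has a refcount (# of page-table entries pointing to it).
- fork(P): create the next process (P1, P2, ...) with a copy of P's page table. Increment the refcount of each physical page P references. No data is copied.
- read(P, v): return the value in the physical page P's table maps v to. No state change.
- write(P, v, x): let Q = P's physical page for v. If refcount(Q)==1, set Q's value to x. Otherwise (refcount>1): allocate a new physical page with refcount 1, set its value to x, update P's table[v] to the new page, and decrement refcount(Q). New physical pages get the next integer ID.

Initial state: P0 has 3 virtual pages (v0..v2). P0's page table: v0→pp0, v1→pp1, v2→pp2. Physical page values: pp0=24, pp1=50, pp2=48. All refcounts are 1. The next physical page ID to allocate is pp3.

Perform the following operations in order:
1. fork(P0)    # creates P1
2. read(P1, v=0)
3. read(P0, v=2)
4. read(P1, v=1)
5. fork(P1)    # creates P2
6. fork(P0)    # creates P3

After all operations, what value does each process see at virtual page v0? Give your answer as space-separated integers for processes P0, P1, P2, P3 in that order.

Op 1: fork(P0) -> P1. 3 ppages; refcounts: pp0:2 pp1:2 pp2:2
Op 2: read(P1, v0) -> 24. No state change.
Op 3: read(P0, v2) -> 48. No state change.
Op 4: read(P1, v1) -> 50. No state change.
Op 5: fork(P1) -> P2. 3 ppages; refcounts: pp0:3 pp1:3 pp2:3
Op 6: fork(P0) -> P3. 3 ppages; refcounts: pp0:4 pp1:4 pp2:4
P0: v0 -> pp0 = 24
P1: v0 -> pp0 = 24
P2: v0 -> pp0 = 24
P3: v0 -> pp0 = 24

Answer: 24 24 24 24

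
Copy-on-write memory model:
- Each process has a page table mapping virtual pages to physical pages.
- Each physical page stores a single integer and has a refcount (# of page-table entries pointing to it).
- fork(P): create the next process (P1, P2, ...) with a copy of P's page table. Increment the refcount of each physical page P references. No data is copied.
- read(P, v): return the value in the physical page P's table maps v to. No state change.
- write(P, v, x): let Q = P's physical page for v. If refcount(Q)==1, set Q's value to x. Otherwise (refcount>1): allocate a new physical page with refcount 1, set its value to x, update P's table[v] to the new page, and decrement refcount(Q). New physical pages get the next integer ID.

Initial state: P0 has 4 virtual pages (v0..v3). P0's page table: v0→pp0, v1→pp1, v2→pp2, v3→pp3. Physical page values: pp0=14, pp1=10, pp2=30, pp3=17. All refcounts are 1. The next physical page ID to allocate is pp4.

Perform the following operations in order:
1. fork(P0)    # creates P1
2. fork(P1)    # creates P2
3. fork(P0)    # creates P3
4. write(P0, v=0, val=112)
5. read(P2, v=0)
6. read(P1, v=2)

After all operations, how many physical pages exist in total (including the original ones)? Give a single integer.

Op 1: fork(P0) -> P1. 4 ppages; refcounts: pp0:2 pp1:2 pp2:2 pp3:2
Op 2: fork(P1) -> P2. 4 ppages; refcounts: pp0:3 pp1:3 pp2:3 pp3:3
Op 3: fork(P0) -> P3. 4 ppages; refcounts: pp0:4 pp1:4 pp2:4 pp3:4
Op 4: write(P0, v0, 112). refcount(pp0)=4>1 -> COPY to pp4. 5 ppages; refcounts: pp0:3 pp1:4 pp2:4 pp3:4 pp4:1
Op 5: read(P2, v0) -> 14. No state change.
Op 6: read(P1, v2) -> 30. No state change.

Answer: 5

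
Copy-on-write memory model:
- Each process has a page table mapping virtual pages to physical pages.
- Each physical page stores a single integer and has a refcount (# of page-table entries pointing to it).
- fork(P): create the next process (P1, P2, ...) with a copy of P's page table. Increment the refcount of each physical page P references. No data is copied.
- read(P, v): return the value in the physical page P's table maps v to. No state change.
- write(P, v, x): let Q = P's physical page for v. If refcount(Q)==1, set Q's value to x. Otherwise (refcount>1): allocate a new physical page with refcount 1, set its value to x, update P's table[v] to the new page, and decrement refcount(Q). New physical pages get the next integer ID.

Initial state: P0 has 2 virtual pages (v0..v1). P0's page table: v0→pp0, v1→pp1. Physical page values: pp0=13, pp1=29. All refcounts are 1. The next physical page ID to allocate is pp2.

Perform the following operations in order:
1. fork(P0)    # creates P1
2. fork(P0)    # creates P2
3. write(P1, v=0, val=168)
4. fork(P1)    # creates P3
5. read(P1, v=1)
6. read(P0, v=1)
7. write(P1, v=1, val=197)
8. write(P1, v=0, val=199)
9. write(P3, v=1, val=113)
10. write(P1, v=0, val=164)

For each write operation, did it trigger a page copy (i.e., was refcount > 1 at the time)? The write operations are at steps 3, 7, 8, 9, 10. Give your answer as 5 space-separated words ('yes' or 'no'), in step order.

Op 1: fork(P0) -> P1. 2 ppages; refcounts: pp0:2 pp1:2
Op 2: fork(P0) -> P2. 2 ppages; refcounts: pp0:3 pp1:3
Op 3: write(P1, v0, 168). refcount(pp0)=3>1 -> COPY to pp2. 3 ppages; refcounts: pp0:2 pp1:3 pp2:1
Op 4: fork(P1) -> P3. 3 ppages; refcounts: pp0:2 pp1:4 pp2:2
Op 5: read(P1, v1) -> 29. No state change.
Op 6: read(P0, v1) -> 29. No state change.
Op 7: write(P1, v1, 197). refcount(pp1)=4>1 -> COPY to pp3. 4 ppages; refcounts: pp0:2 pp1:3 pp2:2 pp3:1
Op 8: write(P1, v0, 199). refcount(pp2)=2>1 -> COPY to pp4. 5 ppages; refcounts: pp0:2 pp1:3 pp2:1 pp3:1 pp4:1
Op 9: write(P3, v1, 113). refcount(pp1)=3>1 -> COPY to pp5. 6 ppages; refcounts: pp0:2 pp1:2 pp2:1 pp3:1 pp4:1 pp5:1
Op 10: write(P1, v0, 164). refcount(pp4)=1 -> write in place. 6 ppages; refcounts: pp0:2 pp1:2 pp2:1 pp3:1 pp4:1 pp5:1

yes yes yes yes no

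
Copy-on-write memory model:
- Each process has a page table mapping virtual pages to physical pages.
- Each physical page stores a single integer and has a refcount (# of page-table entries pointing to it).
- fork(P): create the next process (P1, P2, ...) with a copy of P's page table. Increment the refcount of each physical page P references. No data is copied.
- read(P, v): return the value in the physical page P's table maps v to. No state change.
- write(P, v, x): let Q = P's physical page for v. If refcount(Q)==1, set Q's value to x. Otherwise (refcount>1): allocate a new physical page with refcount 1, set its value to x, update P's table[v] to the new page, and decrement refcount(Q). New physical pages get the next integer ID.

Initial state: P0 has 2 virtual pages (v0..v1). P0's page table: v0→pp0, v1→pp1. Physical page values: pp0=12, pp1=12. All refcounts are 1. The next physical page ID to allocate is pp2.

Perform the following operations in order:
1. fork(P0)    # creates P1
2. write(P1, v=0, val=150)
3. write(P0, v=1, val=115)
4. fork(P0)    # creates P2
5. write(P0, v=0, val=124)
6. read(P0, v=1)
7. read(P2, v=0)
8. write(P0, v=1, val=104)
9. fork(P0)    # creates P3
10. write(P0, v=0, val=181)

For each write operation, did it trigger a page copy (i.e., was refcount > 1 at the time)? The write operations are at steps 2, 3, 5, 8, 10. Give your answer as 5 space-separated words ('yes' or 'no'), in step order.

Op 1: fork(P0) -> P1. 2 ppages; refcounts: pp0:2 pp1:2
Op 2: write(P1, v0, 150). refcount(pp0)=2>1 -> COPY to pp2. 3 ppages; refcounts: pp0:1 pp1:2 pp2:1
Op 3: write(P0, v1, 115). refcount(pp1)=2>1 -> COPY to pp3. 4 ppages; refcounts: pp0:1 pp1:1 pp2:1 pp3:1
Op 4: fork(P0) -> P2. 4 ppages; refcounts: pp0:2 pp1:1 pp2:1 pp3:2
Op 5: write(P0, v0, 124). refcount(pp0)=2>1 -> COPY to pp4. 5 ppages; refcounts: pp0:1 pp1:1 pp2:1 pp3:2 pp4:1
Op 6: read(P0, v1) -> 115. No state change.
Op 7: read(P2, v0) -> 12. No state change.
Op 8: write(P0, v1, 104). refcount(pp3)=2>1 -> COPY to pp5. 6 ppages; refcounts: pp0:1 pp1:1 pp2:1 pp3:1 pp4:1 pp5:1
Op 9: fork(P0) -> P3. 6 ppages; refcounts: pp0:1 pp1:1 pp2:1 pp3:1 pp4:2 pp5:2
Op 10: write(P0, v0, 181). refcount(pp4)=2>1 -> COPY to pp6. 7 ppages; refcounts: pp0:1 pp1:1 pp2:1 pp3:1 pp4:1 pp5:2 pp6:1

yes yes yes yes yes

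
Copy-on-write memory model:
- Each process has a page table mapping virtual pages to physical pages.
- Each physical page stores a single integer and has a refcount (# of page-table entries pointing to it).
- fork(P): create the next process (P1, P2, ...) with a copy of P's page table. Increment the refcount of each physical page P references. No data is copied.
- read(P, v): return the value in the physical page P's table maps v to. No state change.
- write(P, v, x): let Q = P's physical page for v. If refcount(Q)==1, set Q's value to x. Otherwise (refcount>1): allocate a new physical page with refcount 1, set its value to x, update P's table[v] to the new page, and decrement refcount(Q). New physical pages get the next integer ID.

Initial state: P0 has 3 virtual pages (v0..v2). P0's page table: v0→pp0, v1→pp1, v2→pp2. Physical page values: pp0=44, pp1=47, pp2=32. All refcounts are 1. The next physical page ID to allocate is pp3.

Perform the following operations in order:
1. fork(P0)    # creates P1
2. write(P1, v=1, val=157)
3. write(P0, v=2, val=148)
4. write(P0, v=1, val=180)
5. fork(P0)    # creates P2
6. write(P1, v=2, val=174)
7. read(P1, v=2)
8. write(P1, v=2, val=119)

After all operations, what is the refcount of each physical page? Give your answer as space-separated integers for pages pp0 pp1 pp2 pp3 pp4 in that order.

Op 1: fork(P0) -> P1. 3 ppages; refcounts: pp0:2 pp1:2 pp2:2
Op 2: write(P1, v1, 157). refcount(pp1)=2>1 -> COPY to pp3. 4 ppages; refcounts: pp0:2 pp1:1 pp2:2 pp3:1
Op 3: write(P0, v2, 148). refcount(pp2)=2>1 -> COPY to pp4. 5 ppages; refcounts: pp0:2 pp1:1 pp2:1 pp3:1 pp4:1
Op 4: write(P0, v1, 180). refcount(pp1)=1 -> write in place. 5 ppages; refcounts: pp0:2 pp1:1 pp2:1 pp3:1 pp4:1
Op 5: fork(P0) -> P2. 5 ppages; refcounts: pp0:3 pp1:2 pp2:1 pp3:1 pp4:2
Op 6: write(P1, v2, 174). refcount(pp2)=1 -> write in place. 5 ppages; refcounts: pp0:3 pp1:2 pp2:1 pp3:1 pp4:2
Op 7: read(P1, v2) -> 174. No state change.
Op 8: write(P1, v2, 119). refcount(pp2)=1 -> write in place. 5 ppages; refcounts: pp0:3 pp1:2 pp2:1 pp3:1 pp4:2

Answer: 3 2 1 1 2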